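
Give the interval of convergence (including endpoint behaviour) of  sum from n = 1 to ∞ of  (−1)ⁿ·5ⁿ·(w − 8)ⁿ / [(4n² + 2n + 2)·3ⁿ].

By the ratio test, |a_{n+1}/a_n| = [(4n² + 2n + 2)/(4(n+1)² + 2(n+1) + 2)] · 5/3 → 5/3.
The series converges when 5/3 · |w − 8| < 1, giving R = 3/5.
Check w = 43/5: the terms are on the order of 1/n², so the series converges absolutely by comparison with the p-series (p = 2 > 1).
Check w = 37/5: the terms are on the order of 1/n², so the series converges absolutely by comparison with the p-series (p = 2 > 1).

[37/5, 43/5]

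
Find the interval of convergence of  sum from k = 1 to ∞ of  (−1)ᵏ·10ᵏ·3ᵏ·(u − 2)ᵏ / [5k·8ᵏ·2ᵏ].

(22/15, 38/15]

Ratio test: |a_{k+1}/a_k| = [5k/5(k+1)] · 10·3/(8·2) → 15/8 as k → ∞.
Convergence for |u − 2| · 15/8 < 1, i.e. |u − 2| < 8/15. So R = 8/15.
Endpoint u = 38/15: the terms alternate in sign and decrease monotonically to 0 in absolute value (size ~ c/k), so the alternating series test gives convergence.
Endpoint u = 22/15: comparison with the harmonic series Σ 1/k shows the series diverges.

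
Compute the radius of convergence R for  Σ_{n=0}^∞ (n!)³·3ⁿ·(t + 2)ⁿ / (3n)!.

R = 9

The ratio of consecutive coefficients is (n+1)³/[(3n+1)·(3n+2)·(3n+3)] · 3 → 1/9.
Thus R = 1/(1/9) = 9.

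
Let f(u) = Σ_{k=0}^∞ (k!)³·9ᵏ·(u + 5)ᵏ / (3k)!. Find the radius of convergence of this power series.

R = 3

By the ratio test, |a_{k+1}/a_k| = (k+1)³/[(3k+1)·(3k+2)·(3k+3)] · 9 → 1/3.
Thus R = 1/(1/3) = 3.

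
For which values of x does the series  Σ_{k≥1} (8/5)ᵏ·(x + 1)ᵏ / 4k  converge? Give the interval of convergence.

Ratio test: |a_{k+1}/a_k| = [4k/4(k+1)] · 8/5 → 8/5 as k → ∞.
Hence the series converges for |x + 1| < 1/(8/5) = 5/8, so the radius of convergence is 5/8.
Check x = -3/8: comparison with the harmonic series Σ 1/k shows the series diverges.
Endpoint x = -13/8: convergence follows from the alternating series test (terms decrease monotonically to 0).

[-13/8, -3/8)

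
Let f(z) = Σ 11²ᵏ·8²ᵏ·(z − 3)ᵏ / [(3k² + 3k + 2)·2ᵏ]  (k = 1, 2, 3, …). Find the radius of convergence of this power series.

Ratio test: |a_{k+1}/a_k| = [(3k² + 3k + 2)/(3(k+1)² + 3(k+1) + 2)] · 121·64/2 → 3872 as k → ∞.
The series converges when 3872 · |z − 3| < 1, giving R = 1/3872.

R = 1/3872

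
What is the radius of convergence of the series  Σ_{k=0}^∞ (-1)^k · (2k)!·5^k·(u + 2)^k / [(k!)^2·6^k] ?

R = 3/10

Apply the ratio test: |a_{k+1}| / |a_k| = (2k+1)·(2k+2)/(k+1)² · 5/6, which tends to 10/3 as k → ∞.
Thus R = 1/(10/3) = 3/10.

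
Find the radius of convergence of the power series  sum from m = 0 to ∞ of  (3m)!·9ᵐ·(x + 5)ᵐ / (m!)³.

R = 1/243

Ratio test: |a_{m+1}/a_m| = (3m+1)·(3m+2)·(3m+3)/(m+1)³ · 9 → 243 as m → ∞.
The series converges when 243 · |x + 5| < 1, giving R = 1/243.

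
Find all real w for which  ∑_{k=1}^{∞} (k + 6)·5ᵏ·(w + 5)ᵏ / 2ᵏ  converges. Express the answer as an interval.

(-27/5, -23/5)

Ratio test: |a_{k+1}/a_k| = [((k+1) + 6)/(k + 6)] · 5/2 → 5/2 as k → ∞.
Hence the series converges for |w + 5| < 1/(5/2) = 2/5, so the radius of convergence is 2/5.
Endpoint w = -23/5: the k-th term does not approach 0; divergence by the term test.
Endpoint w = -27/5: the terms have absolute value of order k, which does not tend to 0, so the series diverges by the divergence test.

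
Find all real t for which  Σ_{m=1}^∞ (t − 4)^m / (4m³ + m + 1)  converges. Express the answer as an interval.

[3, 5]

Ratio test: |a_{m+1}/a_m| = (4m³ + m + 1)/(4(m+1)³ + (m+1) + 1) → 1 as m → ∞.
Hence R = 1.
When t = 5, absolute convergence follows by limit comparison with Σ 1/m³.
Check t = 3: the series is dominated by a constant times Σ 1/m³, which converges (p = 3 > 1).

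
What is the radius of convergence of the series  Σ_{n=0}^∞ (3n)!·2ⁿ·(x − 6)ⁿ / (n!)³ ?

The ratio of consecutive coefficients is (3n+1)·(3n+2)·(3n+3)/(n+1)³ · 2 → 54.
The series converges when 54 · |x − 6| < 1, giving R = 1/54.

R = 1/54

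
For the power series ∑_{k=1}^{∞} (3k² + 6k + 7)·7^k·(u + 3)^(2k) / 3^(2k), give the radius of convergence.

R = 3√7/7

By the ratio test, |a_{k+1}/a_k| = [(3(k+1)² + 6(k+1) + 7)/(3k² + 6k + 7)] · 7/9 → 7/9.
Successive powers of (u + 3) differ by 2, so the series converges when |u + 3|² · 7/9 < 1, i.e. |u + 3| < √(9/7). So R = 3√7/7.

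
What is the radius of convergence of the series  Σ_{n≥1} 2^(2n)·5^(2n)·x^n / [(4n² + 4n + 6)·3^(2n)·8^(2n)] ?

R = 144/25

The ratio of consecutive coefficients is [(4n² + 4n + 6)/(4(n+1)² + 4(n+1) + 6)] · 4·25/(9·64) → 25/144.
Hence the series converges for |x| < 1/(25/144) = 144/25, so the radius of convergence is 144/25.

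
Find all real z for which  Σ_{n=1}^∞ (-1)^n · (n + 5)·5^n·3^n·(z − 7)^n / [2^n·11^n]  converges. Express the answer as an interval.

Ratio test: |a_{n+1}/a_n| = [((n+1) + 5)/(n + 5)] · 5·3/(2·11) → 15/22 as n → ∞.
Convergence for |z − 7| · 15/22 < 1, i.e. |z − 7| < 22/15. So R = 22/15.
When z = 127/15, the n-th term does not approach 0; divergence by the term test.
Endpoint z = 83/15: the terms have absolute value of order n, which does not tend to 0, so the series diverges by the divergence test.

(83/15, 127/15)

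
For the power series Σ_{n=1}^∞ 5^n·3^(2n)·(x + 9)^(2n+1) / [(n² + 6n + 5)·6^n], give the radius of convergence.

R = √30/15

Apply the ratio test: |a_{n+1}| / |a_n| = [(n² + 6n + 5)/((n+1)² + 6(n+1) + 5)] · 5·9/6, which tends to 15/2 as n → ∞.
Writing y = (x + 9)², the series in y has radius 2/15, so |x + 9| < √(2/15) and R = √30/15.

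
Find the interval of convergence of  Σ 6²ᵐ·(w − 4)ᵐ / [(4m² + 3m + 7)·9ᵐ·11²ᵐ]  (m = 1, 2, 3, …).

[-105/4, 137/4]

By the ratio test, |a_{m+1}/a_m| = [(4m² + 3m + 7)/(4(m+1)² + 3(m+1) + 7)] · 36/(9·121) → 4/121.
Thus R = 1/(4/121) = 121/4.
When w = 137/4, the terms are on the order of 1/m², so the series converges absolutely by comparison with the p-series (p = 2 > 1).
Endpoint w = -105/4: the series is dominated by a constant times Σ 1/m², which converges (p = 2 > 1).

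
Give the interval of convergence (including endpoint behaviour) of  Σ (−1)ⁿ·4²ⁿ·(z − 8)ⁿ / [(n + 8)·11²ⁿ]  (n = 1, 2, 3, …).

Ratio test: |a_{n+1}/a_n| = [(n + 8)/((n+1) + 8)] · 16/121 → 16/121 as n → ∞.
The series converges when 16/121 · |z − 8| < 1, giving R = 121/16.
Check z = 249/16: an alternating series whose terms decrease to 0 in absolute value, so it converges by the Leibniz criterion.
When z = 7/16, comparison with the harmonic series Σ 1/n shows the series diverges.

(7/16, 249/16]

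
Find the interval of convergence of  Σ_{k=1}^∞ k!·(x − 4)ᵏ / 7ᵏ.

The ratio of consecutive coefficients is (k+1) · 1/7 → ∞.
The terms grow without bound for any (x − 4) ≠ 0, so R = 0 (convergence only at x = 4).

{4}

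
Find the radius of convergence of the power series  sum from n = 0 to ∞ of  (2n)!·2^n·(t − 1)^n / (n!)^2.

Ratio test: |a_{n+1}/a_n| = (2n+1)·(2n+2)/(n+1)² · 2 → 8 as n → ∞.
The series converges when 8 · |t − 1| < 1, giving R = 1/8.

R = 1/8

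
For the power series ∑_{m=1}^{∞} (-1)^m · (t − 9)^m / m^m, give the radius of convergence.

Applying the root test, |a_m|^(1/m) = 1/m → 0.
The limit is 0 for every t, so R = ∞.

R = ∞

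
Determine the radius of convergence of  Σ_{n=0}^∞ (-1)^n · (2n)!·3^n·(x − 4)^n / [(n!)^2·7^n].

Ratio test: |a_{n+1}/a_n| = (2n+1)·(2n+2)/(n+1)² · 3/7 → 12/7 as n → ∞.
The series converges when 12/7 · |x − 4| < 1, giving R = 7/12.

R = 7/12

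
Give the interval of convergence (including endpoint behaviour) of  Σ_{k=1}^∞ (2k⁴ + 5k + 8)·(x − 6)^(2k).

(5, 7)

Apply the ratio test: |a_{k+1}| / |a_k| = (2(k+1)⁴ + 5(k+1) + 8)/(2k⁴ + 5k + 8), which tends to 1 as k → ∞.
Writing y = (x − 6)², the series in y has radius 1, so |x − 6| < √(1) = 1 and R = 1.
Check x = 7: the k-th term does not approach 0; divergence by the term test.
Endpoint x = 5: the terms do not tend to 0, so the series diverges.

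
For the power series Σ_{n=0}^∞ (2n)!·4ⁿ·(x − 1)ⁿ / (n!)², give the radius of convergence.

By the ratio test, |a_{n+1}/a_n| = (2n+1)·(2n+2)/(n+1)² · 4 → 16.
Convergence for |x − 1| · 16 < 1, i.e. |x − 1| < 1/16. So R = 1/16.

R = 1/16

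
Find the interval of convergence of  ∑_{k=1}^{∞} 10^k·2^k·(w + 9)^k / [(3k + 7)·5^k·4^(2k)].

[-13, -5)

The ratio of consecutive coefficients is [(3k + 7)/(3(k+1) + 7)] · 10·2/(5·16) → 1/4.
Hence the series converges for |w + 9| < 1/(1/4) = 4, so the radius of convergence is 4.
Endpoint w = -5: the terms behave like c/k; limit comparison with the harmonic series gives divergence.
Endpoint w = -13: the terms alternate in sign and decrease monotonically to 0 in absolute value (size ~ c/k), so the alternating series test gives convergence.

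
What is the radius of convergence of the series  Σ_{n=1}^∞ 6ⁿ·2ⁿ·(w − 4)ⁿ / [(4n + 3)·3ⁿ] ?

R = 1/4

The ratio of consecutive coefficients is [(4n + 3)/(4(n+1) + 3)] · 6·2/3 → 4.
Thus R = 1/(4) = 1/4.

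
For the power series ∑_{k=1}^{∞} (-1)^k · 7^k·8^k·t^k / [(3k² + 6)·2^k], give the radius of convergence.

R = 1/28

Ratio test: |a_{k+1}/a_k| = [(3k² + 6)/(3(k+1)² + 6)] · 7·8/2 → 28 as k → ∞.
Convergence for |t| · 28 < 1, i.e. |t| < 1/28. So R = 1/28.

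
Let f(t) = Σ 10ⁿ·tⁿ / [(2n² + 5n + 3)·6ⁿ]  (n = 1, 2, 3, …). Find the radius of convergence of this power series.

By the ratio test, |a_{n+1}/a_n| = [(2n² + 5n + 3)/(2(n+1)² + 5(n+1) + 3)] · 10/6 → 5/3.
The series converges when 5/3 · |t| < 1, giving R = 3/5.

R = 3/5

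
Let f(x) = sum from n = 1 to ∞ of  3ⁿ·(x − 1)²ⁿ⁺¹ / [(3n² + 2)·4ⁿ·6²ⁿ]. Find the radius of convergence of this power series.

Ratio test: |a_{n+1}/a_n| = [(3n² + 2)/(3(n+1)² + 2)] · 3/(4·36) → 1/48 as n → ∞.
Successive powers of (x − 1) differ by 2, so the series converges when |x − 1|² · 1/48 < 1, i.e. |x − 1| < √(48). So R = 4√3.

R = 4√3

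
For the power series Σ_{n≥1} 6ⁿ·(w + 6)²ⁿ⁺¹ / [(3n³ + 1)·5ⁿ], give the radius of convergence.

Ratio test: |a_{n+1}/a_n| = [(3n³ + 1)/(3(n+1)³ + 1)] · 6/5 → 6/5 as n → ∞.
Writing y = (w + 6)², the series in y has radius 5/6, so |w + 6| < √(5/6) and R = √30/6.

R = √30/6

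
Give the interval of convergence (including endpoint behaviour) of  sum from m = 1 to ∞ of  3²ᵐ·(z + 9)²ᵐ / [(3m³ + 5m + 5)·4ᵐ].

Ratio test: |a_{m+1}/a_m| = [(3m³ + 5m + 5)/(3(m+1)³ + 5(m+1) + 5)] · 9/4 → 9/4 as m → ∞.
Since the exponent of (z + 9) increases by 2 each term, convergence requires |z + 9|² < 4/9, hence R = 2/3.
When z = -25/3, the series is dominated by a constant times Σ 1/m³, which converges (p = 3 > 1).
Check z = -29/3: the series is dominated by a constant times Σ 1/m³, which converges (p = 3 > 1).

[-29/3, -25/3]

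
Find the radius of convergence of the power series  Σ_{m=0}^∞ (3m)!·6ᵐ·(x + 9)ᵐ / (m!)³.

R = 1/162

Ratio test: |a_{m+1}/a_m| = (3m+1)·(3m+2)·(3m+3)/(m+1)³ · 6 → 162 as m → ∞.
The series converges when 162 · |x + 9| < 1, giving R = 1/162.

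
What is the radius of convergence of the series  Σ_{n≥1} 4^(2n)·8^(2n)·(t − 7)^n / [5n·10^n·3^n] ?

Apply the ratio test: |a_{n+1}| / |a_n| = [5n/5(n+1)] · 16·64/(10·3), which tends to 512/15 as n → ∞.
Thus R = 1/(512/15) = 15/512.

R = 15/512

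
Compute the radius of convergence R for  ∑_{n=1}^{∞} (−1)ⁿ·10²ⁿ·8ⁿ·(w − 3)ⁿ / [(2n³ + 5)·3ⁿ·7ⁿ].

R = 21/800

Apply the ratio test: |a_{n+1}| / |a_n| = [(2n³ + 5)/(2(n+1)³ + 5)] · 100·8/(3·7), which tends to 800/21 as n → ∞.
The series converges when 800/21 · |w − 3| < 1, giving R = 21/800.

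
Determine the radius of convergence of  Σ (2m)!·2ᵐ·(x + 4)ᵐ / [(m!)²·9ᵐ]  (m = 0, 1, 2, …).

R = 9/8

Apply the ratio test: |a_{m+1}| / |a_m| = (2m+1)·(2m+2)/(m+1)² · 2/9, which tends to 8/9 as m → ∞.
Convergence for |x + 4| · 8/9 < 1, i.e. |x + 4| < 9/8. So R = 9/8.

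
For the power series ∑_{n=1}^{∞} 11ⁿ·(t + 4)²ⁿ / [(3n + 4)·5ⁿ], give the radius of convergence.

R = √55/11

By the ratio test, |a_{n+1}/a_n| = [(3n + 4)/(3(n+1) + 4)] · 11/5 → 11/5.
Successive powers of (t + 4) differ by 2, so the series converges when |t + 4|² · 11/5 < 1, i.e. |t + 4| < √(5/11). So R = √55/11.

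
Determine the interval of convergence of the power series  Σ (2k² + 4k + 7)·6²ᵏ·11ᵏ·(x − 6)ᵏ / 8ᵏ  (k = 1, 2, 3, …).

(592/99, 596/99)

Ratio test: |a_{k+1}/a_k| = [(2(k+1)² + 4(k+1) + 7)/(2k² + 4k + 7)] · 36·11/8 → 99/2 as k → ∞.
Thus R = 1/(99/2) = 2/99.
At x = 596/99: the terms do not tend to 0, so the series diverges.
Endpoint x = 592/99: the k-th term does not approach 0; divergence by the term test.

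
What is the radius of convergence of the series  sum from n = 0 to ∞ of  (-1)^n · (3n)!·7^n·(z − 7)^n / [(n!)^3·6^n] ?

Apply the ratio test: |a_{n+1}| / |a_n| = (3n+1)·(3n+2)·(3n+3)/(n+1)³ · 7/6, which tends to 63/2 as n → ∞.
The series converges when 63/2 · |z − 7| < 1, giving R = 2/63.

R = 2/63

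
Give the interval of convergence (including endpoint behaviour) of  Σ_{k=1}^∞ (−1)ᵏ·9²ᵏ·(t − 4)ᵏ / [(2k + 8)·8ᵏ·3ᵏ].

(100/27, 116/27]

The ratio of consecutive coefficients is [(2k + 8)/(2(k+1) + 8)] · 81/(8·3) → 27/8.
The series converges when 27/8 · |t − 4| < 1, giving R = 8/27.
When t = 116/27, the terms alternate in sign and decrease monotonically to 0 in absolute value (size ~ c/k), so the alternating series test gives convergence.
When t = 100/27, comparison with the harmonic series Σ 1/k shows the series diverges.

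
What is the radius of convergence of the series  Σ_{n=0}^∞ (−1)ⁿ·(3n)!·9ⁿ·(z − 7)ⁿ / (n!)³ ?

Apply the ratio test: |a_{n+1}| / |a_n| = (3n+1)·(3n+2)·(3n+3)/(n+1)³ · 9, which tends to 243 as n → ∞.
Thus R = 1/(243) = 1/243.

R = 1/243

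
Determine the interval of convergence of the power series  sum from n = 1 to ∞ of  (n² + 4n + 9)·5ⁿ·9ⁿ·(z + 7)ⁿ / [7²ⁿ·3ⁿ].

(-154/15, -56/15)

By the ratio test, |a_{n+1}/a_n| = [((n+1)² + 4(n+1) + 9)/(n² + 4n + 9)] · 5·9/(49·3) → 15/49.
Hence the series converges for |z + 7| < 1/(15/49) = 49/15, so the radius of convergence is 49/15.
Check z = -56/15: the terms have absolute value of order n², which does not tend to 0, so the series diverges by the divergence test.
Check z = -154/15: the terms have absolute value of order n², which does not tend to 0, so the series diverges by the divergence test.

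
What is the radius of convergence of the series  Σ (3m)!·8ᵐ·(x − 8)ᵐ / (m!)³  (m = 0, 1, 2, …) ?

Ratio test: |a_{m+1}/a_m| = (3m+1)·(3m+2)·(3m+3)/(m+1)³ · 8 → 216 as m → ∞.
The series converges when 216 · |x − 8| < 1, giving R = 1/216.

R = 1/216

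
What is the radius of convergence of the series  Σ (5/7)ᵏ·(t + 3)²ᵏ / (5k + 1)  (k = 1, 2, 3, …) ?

By the ratio test, |a_{k+1}/a_k| = [(5k + 1)/(5(k+1) + 1)] · 5/7 → 5/7.
Since the exponent of (t + 3) increases by 2 each term, convergence requires |t + 3|² < 7/5, hence R = √35/5.

R = √35/5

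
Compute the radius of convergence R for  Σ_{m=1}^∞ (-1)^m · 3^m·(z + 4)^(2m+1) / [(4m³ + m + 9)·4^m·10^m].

R = 2√30/3

By the ratio test, |a_{m+1}/a_m| = [(4m³ + m + 9)/(4(m+1)³ + (m+1) + 9)] · 3/(4·10) → 3/40.
Writing y = (z + 4)², the series in y has radius 40/3, so |z + 4| < √(40/3) and R = 2√30/3.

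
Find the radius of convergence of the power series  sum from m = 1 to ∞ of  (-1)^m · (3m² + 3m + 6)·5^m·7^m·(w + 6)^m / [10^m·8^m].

R = 16/7

The ratio of consecutive coefficients is [(3(m+1)² + 3(m+1) + 6)/(3m² + 3m + 6)] · 5·7/(10·8) → 7/16.
Convergence for |w + 6| · 7/16 < 1, i.e. |w + 6| < 16/7. So R = 16/7.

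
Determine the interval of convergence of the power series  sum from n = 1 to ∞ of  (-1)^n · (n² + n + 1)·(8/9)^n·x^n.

The ratio of consecutive coefficients is [((n+1)² + (n+1) + 1)/(n² + n + 1)] · 8/9 → 8/9.
The series converges when 8/9 · |x| < 1, giving R = 9/8.
When x = 9/8, the terms have absolute value of order n², which does not tend to 0, so the series diverges by the divergence test.
When x = -9/8, the n-th term does not approach 0; divergence by the term test.

(-9/8, 9/8)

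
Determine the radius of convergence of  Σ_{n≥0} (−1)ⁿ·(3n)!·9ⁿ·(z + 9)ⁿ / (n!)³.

The ratio of consecutive coefficients is (3n+1)·(3n+2)·(3n+3)/(n+1)³ · 9 → 243.
Thus R = 1/(243) = 1/243.

R = 1/243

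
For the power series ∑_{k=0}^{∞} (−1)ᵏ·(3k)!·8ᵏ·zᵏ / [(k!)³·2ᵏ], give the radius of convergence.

Ratio test: |a_{k+1}/a_k| = (3k+1)·(3k+2)·(3k+3)/(k+1)³ · 8/2 → 108 as k → ∞.
Convergence for |z| · 108 < 1, i.e. |z| < 1/108. So R = 1/108.

R = 1/108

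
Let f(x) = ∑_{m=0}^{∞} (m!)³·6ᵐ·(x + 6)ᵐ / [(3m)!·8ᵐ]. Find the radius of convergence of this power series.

The ratio of consecutive coefficients is (m+1)³/[(3m+1)·(3m+2)·(3m+3)] · 6/8 → 1/36.
Thus R = 1/(1/36) = 36.

R = 36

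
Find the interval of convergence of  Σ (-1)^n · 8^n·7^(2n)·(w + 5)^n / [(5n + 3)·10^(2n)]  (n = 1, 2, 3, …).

(-515/98, -465/98]

By the ratio test, |a_{n+1}/a_n| = [(5n + 3)/(5(n+1) + 3)] · 8·49/100 → 98/25.
Thus R = 1/(98/25) = 25/98.
Check w = -465/98: convergence follows from the alternating series test (terms decrease monotonically to 0).
Check w = -515/98: the terms behave like c/n; limit comparison with the harmonic series gives divergence.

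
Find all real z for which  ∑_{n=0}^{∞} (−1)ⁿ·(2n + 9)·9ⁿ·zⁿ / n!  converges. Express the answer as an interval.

(−∞, ∞)

Ratio test: |a_{n+1}/a_n| = (2(n+1) + 9)/(2n + 9) · 9 · 1/(n+1) → 0 as n → ∞.
Since the limit is 0 < 1 for every z, the series converges on all of ℝ and R = ∞.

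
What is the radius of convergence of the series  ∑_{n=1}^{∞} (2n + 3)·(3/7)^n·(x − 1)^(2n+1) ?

R = √21/3

By the ratio test, |a_{n+1}/a_n| = [(2(n+1) + 3)/(2n + 3)] · 3/7 → 3/7.
Since the exponent of (x − 1) increases by 2 each term, convergence requires |x − 1|² < 7/3, hence R = √21/3.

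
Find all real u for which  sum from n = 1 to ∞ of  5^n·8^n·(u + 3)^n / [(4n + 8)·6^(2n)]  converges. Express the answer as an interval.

Ratio test: |a_{n+1}/a_n| = [(4n + 8)/(4(n+1) + 8)] · 5·8/36 → 10/9 as n → ∞.
Convergence for |u + 3| · 10/9 < 1, i.e. |u + 3| < 9/10. So R = 9/10.
At u = -21/10: the terms are asymptotic to a nonzero constant times 1/n, so the series diverges by limit comparison with Σ 1/n.
When u = -39/10, an alternating series whose terms decrease to 0 in absolute value, so it converges by the Leibniz criterion.

[-39/10, -21/10)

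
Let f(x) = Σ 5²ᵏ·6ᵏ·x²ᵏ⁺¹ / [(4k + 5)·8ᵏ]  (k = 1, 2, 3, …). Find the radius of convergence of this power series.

The ratio of consecutive coefficients is [(4k + 5)/(4(k+1) + 5)] · 25·6/8 → 75/4.
Since the exponent of x increases by 2 each term, convergence requires |x|² < 4/75, hence R = 2√3/15.

R = 2√3/15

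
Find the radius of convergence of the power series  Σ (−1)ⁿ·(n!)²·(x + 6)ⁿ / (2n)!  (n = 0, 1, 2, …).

R = 4

The ratio of consecutive coefficients is (n+1)²/[(2n+1)·(2n+2)] → 1/4.
The series converges when 1/4 · |x + 6| < 1, giving R = 4.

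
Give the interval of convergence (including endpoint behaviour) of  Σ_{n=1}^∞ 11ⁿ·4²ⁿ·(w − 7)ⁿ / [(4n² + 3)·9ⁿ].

Apply the ratio test: |a_{n+1}| / |a_n| = [(4n² + 3)/(4(n+1)² + 3)] · 11·16/9, which tends to 176/9 as n → ∞.
Thus R = 1/(176/9) = 9/176.
At w = 1241/176: the terms are on the order of 1/n², so the series converges absolutely by comparison with the p-series (p = 2 > 1).
When w = 1223/176, the terms are on the order of 1/n², so the series converges absolutely by comparison with the p-series (p = 2 > 1).

[1223/176, 1241/176]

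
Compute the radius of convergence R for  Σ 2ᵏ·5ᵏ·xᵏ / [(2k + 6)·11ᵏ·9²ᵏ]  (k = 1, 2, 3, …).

R = 891/10

Ratio test: |a_{k+1}/a_k| = [(2k + 6)/(2(k+1) + 6)] · 2·5/(11·81) → 10/891 as k → ∞.
The series converges when 10/891 · |x| < 1, giving R = 891/10.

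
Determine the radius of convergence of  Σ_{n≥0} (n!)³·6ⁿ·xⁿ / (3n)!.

R = 9/2

Apply the ratio test: |a_{n+1}| / |a_n| = (n+1)³/[(3n+1)·(3n+2)·(3n+3)] · 6, which tends to 2/9 as n → ∞.
Hence the series converges for |x| < 1/(2/9) = 9/2, so the radius of convergence is 9/2.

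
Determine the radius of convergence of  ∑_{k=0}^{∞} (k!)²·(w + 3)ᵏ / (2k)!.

R = 4

Apply the ratio test: |a_{k+1}| / |a_k| = (k+1)²/[(2k+1)·(2k+2)], which tends to 1/4 as k → ∞.
Thus R = 1/(1/4) = 4.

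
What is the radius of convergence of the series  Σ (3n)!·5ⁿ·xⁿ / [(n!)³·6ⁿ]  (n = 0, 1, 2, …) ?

R = 2/45

Apply the ratio test: |a_{n+1}| / |a_n| = (3n+1)·(3n+2)·(3n+3)/(n+1)³ · 5/6, which tends to 45/2 as n → ∞.
Convergence for |x| · 45/2 < 1, i.e. |x| < 2/45. So R = 2/45.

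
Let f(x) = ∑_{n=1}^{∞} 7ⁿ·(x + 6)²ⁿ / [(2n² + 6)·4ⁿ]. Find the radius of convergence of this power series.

R = 2√7/7

By the ratio test, |a_{n+1}/a_n| = [(2n² + 6)/(2(n+1)² + 6)] · 7/4 → 7/4.
Writing y = (x + 6)², the series in y has radius 4/7, so |x + 6| < √(4/7) and R = 2√7/7.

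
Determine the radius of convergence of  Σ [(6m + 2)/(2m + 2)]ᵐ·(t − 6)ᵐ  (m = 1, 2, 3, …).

R = 1/3

By the Cauchy root test, |a_m|^(1/m) = (6m + 2)/(2m + 2) → 3.
The series converges when 3 · |t − 6| < 1, giving R = 1/3.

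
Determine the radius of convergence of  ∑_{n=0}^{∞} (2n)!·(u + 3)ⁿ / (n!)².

R = 1/4

Ratio test: |a_{n+1}/a_n| = (2n+1)·(2n+2)/(n+1)² → 4 as n → ∞.
Hence the series converges for |u + 3| < 1/(4) = 1/4, so the radius of convergence is 1/4.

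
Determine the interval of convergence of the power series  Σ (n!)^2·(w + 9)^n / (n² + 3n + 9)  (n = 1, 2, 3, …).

{-9}

By the ratio test, |a_{n+1}/a_n| = (n+1)² · (n² + 3n + 9)/((n+1)² + 3(n+1) + 9) → ∞.
Since the ratio → ∞, the series diverges for every w ≠ -9, and R = 0.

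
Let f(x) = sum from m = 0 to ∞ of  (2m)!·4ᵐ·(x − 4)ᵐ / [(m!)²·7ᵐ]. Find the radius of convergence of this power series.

R = 7/16

Ratio test: |a_{m+1}/a_m| = (2m+1)·(2m+2)/(m+1)² · 4/7 → 16/7 as m → ∞.
Hence the series converges for |x − 4| < 1/(16/7) = 7/16, so the radius of convergence is 7/16.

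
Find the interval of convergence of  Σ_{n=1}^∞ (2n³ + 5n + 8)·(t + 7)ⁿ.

(-8, -6)

By the ratio test, |a_{n+1}/a_n| = (2(n+1)³ + 5(n+1) + 8)/(2n³ + 5n + 8) → 1.
Hence R = 1.
At t = -6: the terms have absolute value of order n³, which does not tend to 0, so the series diverges by the divergence test.
Endpoint t = -8: the n-th term does not approach 0; divergence by the term test.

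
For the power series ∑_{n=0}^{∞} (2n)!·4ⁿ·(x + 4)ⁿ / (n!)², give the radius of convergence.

R = 1/16

By the ratio test, |a_{n+1}/a_n| = (2n+1)·(2n+2)/(n+1)² · 4 → 16.
Convergence for |x + 4| · 16 < 1, i.e. |x + 4| < 1/16. So R = 1/16.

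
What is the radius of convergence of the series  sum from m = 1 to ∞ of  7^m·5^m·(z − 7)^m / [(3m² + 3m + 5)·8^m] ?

R = 8/35

The ratio of consecutive coefficients is [(3m² + 3m + 5)/(3(m+1)² + 3(m+1) + 5)] · 7·5/8 → 35/8.
Thus R = 1/(35/8) = 8/35.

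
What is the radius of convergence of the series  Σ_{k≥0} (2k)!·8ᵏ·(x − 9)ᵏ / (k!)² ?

By the ratio test, |a_{k+1}/a_k| = (2k+1)·(2k+2)/(k+1)² · 8 → 32.
Hence the series converges for |x − 9| < 1/(32) = 1/32, so the radius of convergence is 1/32.

R = 1/32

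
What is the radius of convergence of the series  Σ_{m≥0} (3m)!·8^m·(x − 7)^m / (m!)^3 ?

R = 1/216

Apply the ratio test: |a_{m+1}| / |a_m| = (3m+1)·(3m+2)·(3m+3)/(m+1)³ · 8, which tends to 216 as m → ∞.
Thus R = 1/(216) = 1/216.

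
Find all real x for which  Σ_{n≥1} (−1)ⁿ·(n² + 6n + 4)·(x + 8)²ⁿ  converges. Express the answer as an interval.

By the ratio test, |a_{n+1}/a_n| = ((n+1)² + 6(n+1) + 4)/(n² + 6n + 4) → 1.
Since the exponent of (x + 8) increases by 2 each term, convergence requires |x + 8|² < 1, hence R = 1.
When x = -7, the n-th term does not approach 0; divergence by the term test.
At x = -9: the terms have absolute value of order n², which does not tend to 0, so the series diverges by the divergence test.

(-9, -7)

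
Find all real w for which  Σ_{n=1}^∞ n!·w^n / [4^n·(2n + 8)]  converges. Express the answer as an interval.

{0}

By the ratio test, |a_{n+1}/a_n| = (n+1) · 1/4 · (2n + 8)/(2(n+1) + 8) → ∞.
The ratio grows without bound, so the series diverges whenever w ≠ 0; it converges only at w = 0. R = 0.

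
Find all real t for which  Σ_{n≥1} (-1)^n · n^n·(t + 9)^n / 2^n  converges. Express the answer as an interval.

{-9}

Root test: |a_n|^(1/n) = n/2 → ∞.
The root grows without bound, so R = 0 (convergence only at t = -9).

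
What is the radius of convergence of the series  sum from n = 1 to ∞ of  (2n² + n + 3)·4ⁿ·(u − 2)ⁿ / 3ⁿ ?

R = 3/4

Apply the ratio test: |a_{n+1}| / |a_n| = [(2(n+1)² + (n+1) + 3)/(2n² + n + 3)] · 4/3, which tends to 4/3 as n → ∞.
The series converges when 4/3 · |u − 2| < 1, giving R = 3/4.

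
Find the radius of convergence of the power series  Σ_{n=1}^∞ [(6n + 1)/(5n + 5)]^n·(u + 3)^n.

By the Cauchy root test, |a_n|^(1/n) = (6n + 1)/(5n + 5) → 6/5.
Hence the series converges for |u + 3| < 1/(6/5) = 5/6, so the radius of convergence is 5/6.

R = 5/6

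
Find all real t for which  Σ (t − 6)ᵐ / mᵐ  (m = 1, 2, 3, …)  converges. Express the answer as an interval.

Applying the root test, |a_m|^(1/m) = 1/m → 0.
The limit is 0 for every t, so R = ∞.

(−∞, ∞)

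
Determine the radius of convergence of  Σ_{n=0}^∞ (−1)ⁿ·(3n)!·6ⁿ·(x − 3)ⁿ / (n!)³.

R = 1/162

Apply the ratio test: |a_{n+1}| / |a_n| = (3n+1)·(3n+2)·(3n+3)/(n+1)³ · 6, which tends to 162 as n → ∞.
The series converges when 162 · |x − 3| < 1, giving R = 1/162.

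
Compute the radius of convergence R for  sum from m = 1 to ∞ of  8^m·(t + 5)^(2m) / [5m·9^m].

R = 3√2/4

The ratio of consecutive coefficients is [5m/5(m+1)] · 8/9 → 8/9.
Since the exponent of (t + 5) increases by 2 each term, convergence requires |t + 5|² < 9/8, hence R = 3√2/4.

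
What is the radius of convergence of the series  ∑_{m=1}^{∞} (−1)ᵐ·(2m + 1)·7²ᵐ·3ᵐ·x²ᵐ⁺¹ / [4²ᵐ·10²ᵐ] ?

By the ratio test, |a_{m+1}/a_m| = [(2(m+1) + 1)/(2m + 1)] · 49·3/(16·100) → 147/1600.
Since the exponent of x increases by 2 each term, convergence requires |x|² < 1600/147, hence R = 40√3/21.

R = 40√3/21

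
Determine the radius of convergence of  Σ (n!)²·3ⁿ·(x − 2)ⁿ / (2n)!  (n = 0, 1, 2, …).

Apply the ratio test: |a_{n+1}| / |a_n| = (n+1)²/[(2n+1)·(2n+2)] · 3, which tends to 3/4 as n → ∞.
Convergence for |x − 2| · 3/4 < 1, i.e. |x − 2| < 4/3. So R = 4/3.

R = 4/3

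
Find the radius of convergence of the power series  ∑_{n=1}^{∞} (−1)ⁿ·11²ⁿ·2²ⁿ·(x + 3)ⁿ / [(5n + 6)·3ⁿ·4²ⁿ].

By the ratio test, |a_{n+1}/a_n| = [(5n + 6)/(5(n+1) + 6)] · 121·4/(3·16) → 121/12.
Convergence for |x + 3| · 121/12 < 1, i.e. |x + 3| < 12/121. So R = 12/121.

R = 12/121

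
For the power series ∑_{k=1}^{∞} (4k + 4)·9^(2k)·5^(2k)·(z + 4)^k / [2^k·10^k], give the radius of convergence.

Ratio test: |a_{k+1}/a_k| = [(4(k+1) + 4)/(4k + 4)] · 81·25/(2·10) → 405/4 as k → ∞.
The series converges when 405/4 · |z + 4| < 1, giving R = 4/405.

R = 4/405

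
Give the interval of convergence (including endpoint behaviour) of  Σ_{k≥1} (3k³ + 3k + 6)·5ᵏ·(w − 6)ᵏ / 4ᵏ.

By the ratio test, |a_{k+1}/a_k| = [(3(k+1)³ + 3(k+1) + 6)/(3k³ + 3k + 6)] · 5/4 → 5/4.
The series converges when 5/4 · |w − 6| < 1, giving R = 4/5.
Check w = 34/5: the k-th term does not approach 0; divergence by the term test.
When w = 26/5, the terms do not tend to 0, so the series diverges.

(26/5, 34/5)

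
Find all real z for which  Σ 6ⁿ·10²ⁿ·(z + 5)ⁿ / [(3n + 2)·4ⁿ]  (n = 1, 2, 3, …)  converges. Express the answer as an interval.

Apply the ratio test: |a_{n+1}| / |a_n| = [(3n + 2)/(3(n+1) + 2)] · 6·100/4, which tends to 150 as n → ∞.
Thus R = 1/(150) = 1/150.
When z = -749/150, comparison with the harmonic series Σ 1/n shows the series diverges.
At z = -751/150: convergence follows from the alternating series test (terms decrease monotonically to 0).

[-751/150, -749/150)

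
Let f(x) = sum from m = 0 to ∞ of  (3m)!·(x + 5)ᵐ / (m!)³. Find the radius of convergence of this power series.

Ratio test: |a_{m+1}/a_m| = (3m+1)·(3m+2)·(3m+3)/(m+1)³ → 27 as m → ∞.
Thus R = 1/(27) = 1/27.

R = 1/27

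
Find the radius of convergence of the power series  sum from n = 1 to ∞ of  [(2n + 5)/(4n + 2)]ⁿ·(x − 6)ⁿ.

R = 2

Applying the root test, |a_n|^(1/n) = (2n + 5)/(4n + 2) → 1/2.
The series converges when 1/2 · |x − 6| < 1, giving R = 2.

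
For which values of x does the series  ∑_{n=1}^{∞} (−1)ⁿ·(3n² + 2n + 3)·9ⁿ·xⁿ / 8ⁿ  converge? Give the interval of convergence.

(-8/9, 8/9)

The ratio of consecutive coefficients is [(3(n+1)² + 2(n+1) + 3)/(3n² + 2n + 3)] · 9/8 → 9/8.
The series converges when 9/8 · |x| < 1, giving R = 8/9.
Endpoint x = 8/9: the terms do not tend to 0, so the series diverges.
Endpoint x = -8/9: the terms do not tend to 0, so the series diverges.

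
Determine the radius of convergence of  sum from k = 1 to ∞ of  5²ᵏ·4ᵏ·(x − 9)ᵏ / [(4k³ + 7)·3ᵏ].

The ratio of consecutive coefficients is [(4k³ + 7)/(4(k+1)³ + 7)] · 25·4/3 → 100/3.
The series converges when 100/3 · |x − 9| < 1, giving R = 3/100.

R = 3/100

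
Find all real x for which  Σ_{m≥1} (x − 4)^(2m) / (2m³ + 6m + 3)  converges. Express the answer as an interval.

[3, 5]

Apply the ratio test: |a_{m+1}| / |a_m| = (2m³ + 6m + 3)/(2(m+1)³ + 6(m+1) + 3), which tends to 1 as m → ∞.
Since the exponent of (x − 4) increases by 2 each term, convergence requires |x − 4|² < 1, hence R = 1.
At x = 5: absolute convergence follows by limit comparison with Σ 1/m³.
Check x = 3: the series is dominated by a constant times Σ 1/m³, which converges (p = 3 > 1).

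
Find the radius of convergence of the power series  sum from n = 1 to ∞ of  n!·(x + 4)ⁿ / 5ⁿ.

Apply the ratio test: |a_{n+1}| / |a_n| = (n+1) · 1/5, which tends to ∞ as n → ∞.
The terms grow without bound for any (x + 4) ≠ 0, so R = 0 (convergence only at x = -4).

R = 0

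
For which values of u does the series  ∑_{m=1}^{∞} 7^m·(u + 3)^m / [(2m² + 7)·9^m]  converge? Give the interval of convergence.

[-30/7, -12/7]

The ratio of consecutive coefficients is [(2m² + 7)/(2(m+1)² + 7)] · 7/9 → 7/9.
Hence the series converges for |u + 3| < 1/(7/9) = 9/7, so the radius of convergence is 9/7.
Check u = -12/7: the terms are on the order of 1/m², so the series converges absolutely by comparison with the p-series (p = 2 > 1).
When u = -30/7, the terms are on the order of 1/m², so the series converges absolutely by comparison with the p-series (p = 2 > 1).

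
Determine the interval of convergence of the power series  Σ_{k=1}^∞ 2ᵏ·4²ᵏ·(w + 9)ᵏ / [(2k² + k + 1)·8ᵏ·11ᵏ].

[-47/4, -25/4]

Ratio test: |a_{k+1}/a_k| = [(2k² + k + 1)/(2(k+1)² + (k+1) + 1)] · 2·16/(8·11) → 4/11 as k → ∞.
Thus R = 1/(4/11) = 11/4.
At w = -25/4: absolute convergence follows by limit comparison with Σ 1/k².
Endpoint w = -47/4: absolute convergence follows by limit comparison with Σ 1/k².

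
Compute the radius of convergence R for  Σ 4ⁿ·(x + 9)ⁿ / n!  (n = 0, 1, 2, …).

By the ratio test, |a_{n+1}/a_n| = 4 · 1/(n+1) → 0.
The limit is 0, so the series converges for all x; R = ∞.

R = ∞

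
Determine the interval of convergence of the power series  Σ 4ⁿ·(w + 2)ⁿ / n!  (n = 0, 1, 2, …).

(−∞, ∞)

The ratio of consecutive coefficients is 4 · 1/(n+1) → 0.
The limit is 0, so the series converges for all w; R = ∞.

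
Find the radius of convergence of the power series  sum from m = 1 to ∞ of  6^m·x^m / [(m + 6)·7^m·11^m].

R = 77/6

Ratio test: |a_{m+1}/a_m| = [(m + 6)/((m+1) + 6)] · 6/(7·11) → 6/77 as m → ∞.
Hence the series converges for |x| < 1/(6/77) = 77/6, so the radius of convergence is 77/6.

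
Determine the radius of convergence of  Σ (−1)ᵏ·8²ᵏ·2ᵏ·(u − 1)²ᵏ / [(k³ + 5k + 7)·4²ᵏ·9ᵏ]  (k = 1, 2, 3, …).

R = 3√2/4

The ratio of consecutive coefficients is [(k³ + 5k + 7)/((k+1)³ + 5(k+1) + 7)] · 64·2/(16·9) → 8/9.
Writing y = (u − 1)², the series in y has radius 9/8, so |u − 1| < √(9/8) and R = 3√2/4.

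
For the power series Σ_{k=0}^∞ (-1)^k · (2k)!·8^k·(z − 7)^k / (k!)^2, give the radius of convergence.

By the ratio test, |a_{k+1}/a_k| = (2k+1)·(2k+2)/(k+1)² · 8 → 32.
The series converges when 32 · |z − 7| < 1, giving R = 1/32.

R = 1/32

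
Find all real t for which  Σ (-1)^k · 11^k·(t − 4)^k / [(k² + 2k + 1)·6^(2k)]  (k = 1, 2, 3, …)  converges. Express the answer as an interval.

The ratio of consecutive coefficients is [(k² + 2k + 1)/((k+1)² + 2(k+1) + 1)] · 11/36 → 11/36.
Hence the series converges for |t − 4| < 1/(11/36) = 36/11, so the radius of convergence is 36/11.
When t = 80/11, the terms are on the order of 1/k², so the series converges absolutely by comparison with the p-series (p = 2 > 1).
Check t = 8/11: absolute convergence follows by limit comparison with Σ 1/k².

[8/11, 80/11]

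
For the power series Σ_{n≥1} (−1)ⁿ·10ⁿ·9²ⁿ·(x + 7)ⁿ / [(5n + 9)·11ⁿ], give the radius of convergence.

R = 11/810

By the ratio test, |a_{n+1}/a_n| = [(5n + 9)/(5(n+1) + 9)] · 10·81/11 → 810/11.
The series converges when 810/11 · |x + 7| < 1, giving R = 11/810.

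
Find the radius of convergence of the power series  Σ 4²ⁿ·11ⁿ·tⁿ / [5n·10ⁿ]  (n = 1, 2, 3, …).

R = 5/88

The ratio of consecutive coefficients is [5n/5(n+1)] · 16·11/10 → 88/5.
Convergence for |t| · 88/5 < 1, i.e. |t| < 5/88. So R = 5/88.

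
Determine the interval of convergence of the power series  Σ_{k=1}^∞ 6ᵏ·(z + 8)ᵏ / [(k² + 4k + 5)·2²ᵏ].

[-26/3, -22/3]

By the ratio test, |a_{k+1}/a_k| = [(k² + 4k + 5)/((k+1)² + 4(k+1) + 5)] · 6/4 → 3/2.
The series converges when 3/2 · |z + 8| < 1, giving R = 2/3.
Check z = -22/3: the terms are on the order of 1/k², so the series converges absolutely by comparison with the p-series (p = 2 > 1).
When z = -26/3, absolute convergence follows by limit comparison with Σ 1/k².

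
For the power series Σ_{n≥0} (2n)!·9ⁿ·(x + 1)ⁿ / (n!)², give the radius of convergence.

The ratio of consecutive coefficients is (2n+1)·(2n+2)/(n+1)² · 9 → 36.
The series converges when 36 · |x + 1| < 1, giving R = 1/36.

R = 1/36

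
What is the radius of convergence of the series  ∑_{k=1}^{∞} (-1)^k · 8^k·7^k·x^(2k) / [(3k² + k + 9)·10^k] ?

R = √35/14

By the ratio test, |a_{k+1}/a_k| = [(3k² + k + 9)/(3(k+1)² + (k+1) + 9)] · 8·7/10 → 28/5.
Writing y = x², the series in y has radius 5/28, so |x| < √(5/28) and R = √35/14.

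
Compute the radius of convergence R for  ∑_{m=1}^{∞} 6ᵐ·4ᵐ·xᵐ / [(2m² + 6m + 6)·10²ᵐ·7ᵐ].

By the ratio test, |a_{m+1}/a_m| = [(2m² + 6m + 6)/(2(m+1)² + 6(m+1) + 6)] · 6·4/(100·7) → 6/175.
Convergence for |x| · 6/175 < 1, i.e. |x| < 175/6. So R = 175/6.

R = 175/6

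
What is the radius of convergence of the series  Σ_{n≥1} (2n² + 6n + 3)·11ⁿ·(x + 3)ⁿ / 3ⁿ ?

Ratio test: |a_{n+1}/a_n| = [(2(n+1)² + 6(n+1) + 3)/(2n² + 6n + 3)] · 11/3 → 11/3 as n → ∞.
The series converges when 11/3 · |x + 3| < 1, giving R = 3/11.

R = 3/11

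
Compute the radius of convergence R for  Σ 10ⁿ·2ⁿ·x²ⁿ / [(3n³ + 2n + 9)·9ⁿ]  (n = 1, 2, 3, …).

R = 3√5/10

Ratio test: |a_{n+1}/a_n| = [(3n³ + 2n + 9)/(3(n+1)³ + 2(n+1) + 9)] · 10·2/9 → 20/9 as n → ∞.
Successive powers of x differ by 2, so the series converges when |x|² · 20/9 < 1, i.e. |x| < √(9/20). So R = 3√5/10.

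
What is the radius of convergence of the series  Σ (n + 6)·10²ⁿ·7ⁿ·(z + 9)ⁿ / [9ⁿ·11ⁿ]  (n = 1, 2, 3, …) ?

R = 99/700

Ratio test: |a_{n+1}/a_n| = [((n+1) + 6)/(n + 6)] · 100·7/(9·11) → 700/99 as n → ∞.
The series converges when 700/99 · |z + 9| < 1, giving R = 99/700.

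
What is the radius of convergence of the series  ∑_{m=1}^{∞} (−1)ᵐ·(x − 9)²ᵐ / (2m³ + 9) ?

Ratio test: |a_{m+1}/a_m| = (2m³ + 9)/(2(m+1)³ + 9) → 1 as m → ∞.
Since the exponent of (x − 9) increases by 2 each term, convergence requires |x − 9|² < 1, hence R = 1.

R = 1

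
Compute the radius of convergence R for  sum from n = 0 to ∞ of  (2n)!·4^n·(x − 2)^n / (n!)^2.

By the ratio test, |a_{n+1}/a_n| = (2n+1)·(2n+2)/(n+1)² · 4 → 16.
Hence the series converges for |x − 2| < 1/(16) = 1/16, so the radius of convergence is 1/16.

R = 1/16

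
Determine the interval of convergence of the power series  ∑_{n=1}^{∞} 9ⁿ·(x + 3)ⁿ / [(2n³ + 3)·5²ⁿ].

The ratio of consecutive coefficients is [(2n³ + 3)/(2(n+1)³ + 3)] · 9/25 → 9/25.
Thus R = 1/(9/25) = 25/9.
At x = -2/9: absolute convergence follows by limit comparison with Σ 1/n³.
Check x = -52/9: absolute convergence follows by limit comparison with Σ 1/n³.

[-52/9, -2/9]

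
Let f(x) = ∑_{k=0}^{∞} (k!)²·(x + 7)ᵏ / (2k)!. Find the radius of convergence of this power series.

The ratio of consecutive coefficients is (k+1)²/[(2k+1)·(2k+2)] → 1/4.
Hence the series converges for |x + 7| < 1/(1/4) = 4, so the radius of convergence is 4.

R = 4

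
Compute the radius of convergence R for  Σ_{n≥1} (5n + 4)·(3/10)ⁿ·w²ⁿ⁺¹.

R = √30/3

Ratio test: |a_{n+1}/a_n| = [(5(n+1) + 4)/(5n + 4)] · 3/10 → 3/10 as n → ∞.
Since the exponent of w increases by 2 each term, convergence requires |w|² < 10/3, hence R = √30/3.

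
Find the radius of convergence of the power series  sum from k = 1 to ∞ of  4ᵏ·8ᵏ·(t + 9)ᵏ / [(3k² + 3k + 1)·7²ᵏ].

Apply the ratio test: |a_{k+1}| / |a_k| = [(3k² + 3k + 1)/(3(k+1)² + 3(k+1) + 1)] · 4·8/49, which tends to 32/49 as k → ∞.
Thus R = 1/(32/49) = 49/32.

R = 49/32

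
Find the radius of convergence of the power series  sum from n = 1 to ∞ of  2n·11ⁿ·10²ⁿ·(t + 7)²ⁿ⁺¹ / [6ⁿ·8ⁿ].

R = 2√33/55

The ratio of consecutive coefficients is [2(n+1)/2n] · 11·100/(6·8) → 275/12.
Writing y = (t + 7)², the series in y has radius 12/275, so |t + 7| < √(12/275) and R = 2√33/55.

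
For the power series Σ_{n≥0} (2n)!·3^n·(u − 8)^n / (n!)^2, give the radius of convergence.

R = 1/12

Ratio test: |a_{n+1}/a_n| = (2n+1)·(2n+2)/(n+1)² · 3 → 12 as n → ∞.
The series converges when 12 · |u − 8| < 1, giving R = 1/12.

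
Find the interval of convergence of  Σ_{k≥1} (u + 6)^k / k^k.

Applying the root test, |a_k|^(1/k) = 1/k → 0.
The limit is 0 for every u, so R = ∞.

(−∞, ∞)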